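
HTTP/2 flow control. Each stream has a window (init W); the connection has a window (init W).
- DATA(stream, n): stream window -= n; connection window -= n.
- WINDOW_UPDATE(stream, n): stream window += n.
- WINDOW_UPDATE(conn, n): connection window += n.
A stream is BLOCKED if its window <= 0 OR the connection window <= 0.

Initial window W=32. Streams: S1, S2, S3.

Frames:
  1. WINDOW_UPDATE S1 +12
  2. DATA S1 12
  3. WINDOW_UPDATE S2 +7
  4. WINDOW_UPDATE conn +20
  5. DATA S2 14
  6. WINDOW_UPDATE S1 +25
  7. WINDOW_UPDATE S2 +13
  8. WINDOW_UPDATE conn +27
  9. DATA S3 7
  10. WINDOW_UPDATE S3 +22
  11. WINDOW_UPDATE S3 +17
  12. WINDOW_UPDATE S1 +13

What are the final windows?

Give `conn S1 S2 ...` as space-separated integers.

Op 1: conn=32 S1=44 S2=32 S3=32 blocked=[]
Op 2: conn=20 S1=32 S2=32 S3=32 blocked=[]
Op 3: conn=20 S1=32 S2=39 S3=32 blocked=[]
Op 4: conn=40 S1=32 S2=39 S3=32 blocked=[]
Op 5: conn=26 S1=32 S2=25 S3=32 blocked=[]
Op 6: conn=26 S1=57 S2=25 S3=32 blocked=[]
Op 7: conn=26 S1=57 S2=38 S3=32 blocked=[]
Op 8: conn=53 S1=57 S2=38 S3=32 blocked=[]
Op 9: conn=46 S1=57 S2=38 S3=25 blocked=[]
Op 10: conn=46 S1=57 S2=38 S3=47 blocked=[]
Op 11: conn=46 S1=57 S2=38 S3=64 blocked=[]
Op 12: conn=46 S1=70 S2=38 S3=64 blocked=[]

Answer: 46 70 38 64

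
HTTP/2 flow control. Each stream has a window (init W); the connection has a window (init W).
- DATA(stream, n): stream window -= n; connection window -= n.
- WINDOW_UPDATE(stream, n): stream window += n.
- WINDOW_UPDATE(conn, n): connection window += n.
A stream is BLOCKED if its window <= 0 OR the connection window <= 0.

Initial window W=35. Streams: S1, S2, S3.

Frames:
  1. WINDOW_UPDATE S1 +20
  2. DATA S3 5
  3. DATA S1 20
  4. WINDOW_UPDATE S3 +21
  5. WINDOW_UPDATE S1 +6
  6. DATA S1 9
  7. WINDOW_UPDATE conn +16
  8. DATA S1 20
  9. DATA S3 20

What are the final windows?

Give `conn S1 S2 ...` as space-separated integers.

Answer: -23 12 35 31

Derivation:
Op 1: conn=35 S1=55 S2=35 S3=35 blocked=[]
Op 2: conn=30 S1=55 S2=35 S3=30 blocked=[]
Op 3: conn=10 S1=35 S2=35 S3=30 blocked=[]
Op 4: conn=10 S1=35 S2=35 S3=51 blocked=[]
Op 5: conn=10 S1=41 S2=35 S3=51 blocked=[]
Op 6: conn=1 S1=32 S2=35 S3=51 blocked=[]
Op 7: conn=17 S1=32 S2=35 S3=51 blocked=[]
Op 8: conn=-3 S1=12 S2=35 S3=51 blocked=[1, 2, 3]
Op 9: conn=-23 S1=12 S2=35 S3=31 blocked=[1, 2, 3]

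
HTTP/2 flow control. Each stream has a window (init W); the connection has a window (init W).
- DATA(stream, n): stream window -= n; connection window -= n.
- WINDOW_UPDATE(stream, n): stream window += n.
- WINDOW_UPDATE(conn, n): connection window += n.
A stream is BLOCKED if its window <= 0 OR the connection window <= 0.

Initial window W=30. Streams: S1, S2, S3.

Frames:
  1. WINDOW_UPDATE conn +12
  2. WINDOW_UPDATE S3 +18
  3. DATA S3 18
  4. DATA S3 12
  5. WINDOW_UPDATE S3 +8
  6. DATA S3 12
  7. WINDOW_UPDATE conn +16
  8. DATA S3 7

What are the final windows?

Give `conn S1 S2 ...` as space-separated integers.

Answer: 9 30 30 7

Derivation:
Op 1: conn=42 S1=30 S2=30 S3=30 blocked=[]
Op 2: conn=42 S1=30 S2=30 S3=48 blocked=[]
Op 3: conn=24 S1=30 S2=30 S3=30 blocked=[]
Op 4: conn=12 S1=30 S2=30 S3=18 blocked=[]
Op 5: conn=12 S1=30 S2=30 S3=26 blocked=[]
Op 6: conn=0 S1=30 S2=30 S3=14 blocked=[1, 2, 3]
Op 7: conn=16 S1=30 S2=30 S3=14 blocked=[]
Op 8: conn=9 S1=30 S2=30 S3=7 blocked=[]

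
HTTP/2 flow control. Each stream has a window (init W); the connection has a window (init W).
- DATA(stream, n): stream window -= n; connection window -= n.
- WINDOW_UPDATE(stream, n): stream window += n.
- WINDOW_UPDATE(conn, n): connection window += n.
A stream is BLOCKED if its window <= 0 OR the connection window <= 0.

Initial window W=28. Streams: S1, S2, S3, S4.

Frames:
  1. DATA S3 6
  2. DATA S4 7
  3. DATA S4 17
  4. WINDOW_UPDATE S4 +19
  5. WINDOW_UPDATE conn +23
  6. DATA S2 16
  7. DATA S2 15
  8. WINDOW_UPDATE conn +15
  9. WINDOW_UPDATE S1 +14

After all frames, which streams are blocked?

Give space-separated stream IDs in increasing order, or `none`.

Answer: S2

Derivation:
Op 1: conn=22 S1=28 S2=28 S3=22 S4=28 blocked=[]
Op 2: conn=15 S1=28 S2=28 S3=22 S4=21 blocked=[]
Op 3: conn=-2 S1=28 S2=28 S3=22 S4=4 blocked=[1, 2, 3, 4]
Op 4: conn=-2 S1=28 S2=28 S3=22 S4=23 blocked=[1, 2, 3, 4]
Op 5: conn=21 S1=28 S2=28 S3=22 S4=23 blocked=[]
Op 6: conn=5 S1=28 S2=12 S3=22 S4=23 blocked=[]
Op 7: conn=-10 S1=28 S2=-3 S3=22 S4=23 blocked=[1, 2, 3, 4]
Op 8: conn=5 S1=28 S2=-3 S3=22 S4=23 blocked=[2]
Op 9: conn=5 S1=42 S2=-3 S3=22 S4=23 blocked=[2]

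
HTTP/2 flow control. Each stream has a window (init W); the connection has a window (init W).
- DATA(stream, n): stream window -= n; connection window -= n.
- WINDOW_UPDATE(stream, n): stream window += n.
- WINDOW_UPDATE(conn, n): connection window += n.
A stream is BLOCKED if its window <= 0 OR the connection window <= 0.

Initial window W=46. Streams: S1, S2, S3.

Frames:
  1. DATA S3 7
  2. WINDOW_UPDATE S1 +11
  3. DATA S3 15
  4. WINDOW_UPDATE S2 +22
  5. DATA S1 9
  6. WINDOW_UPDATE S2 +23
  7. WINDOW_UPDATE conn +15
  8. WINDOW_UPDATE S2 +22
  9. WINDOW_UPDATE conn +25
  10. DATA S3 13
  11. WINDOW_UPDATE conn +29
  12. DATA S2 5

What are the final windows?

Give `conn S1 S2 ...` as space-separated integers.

Op 1: conn=39 S1=46 S2=46 S3=39 blocked=[]
Op 2: conn=39 S1=57 S2=46 S3=39 blocked=[]
Op 3: conn=24 S1=57 S2=46 S3=24 blocked=[]
Op 4: conn=24 S1=57 S2=68 S3=24 blocked=[]
Op 5: conn=15 S1=48 S2=68 S3=24 blocked=[]
Op 6: conn=15 S1=48 S2=91 S3=24 blocked=[]
Op 7: conn=30 S1=48 S2=91 S3=24 blocked=[]
Op 8: conn=30 S1=48 S2=113 S3=24 blocked=[]
Op 9: conn=55 S1=48 S2=113 S3=24 blocked=[]
Op 10: conn=42 S1=48 S2=113 S3=11 blocked=[]
Op 11: conn=71 S1=48 S2=113 S3=11 blocked=[]
Op 12: conn=66 S1=48 S2=108 S3=11 blocked=[]

Answer: 66 48 108 11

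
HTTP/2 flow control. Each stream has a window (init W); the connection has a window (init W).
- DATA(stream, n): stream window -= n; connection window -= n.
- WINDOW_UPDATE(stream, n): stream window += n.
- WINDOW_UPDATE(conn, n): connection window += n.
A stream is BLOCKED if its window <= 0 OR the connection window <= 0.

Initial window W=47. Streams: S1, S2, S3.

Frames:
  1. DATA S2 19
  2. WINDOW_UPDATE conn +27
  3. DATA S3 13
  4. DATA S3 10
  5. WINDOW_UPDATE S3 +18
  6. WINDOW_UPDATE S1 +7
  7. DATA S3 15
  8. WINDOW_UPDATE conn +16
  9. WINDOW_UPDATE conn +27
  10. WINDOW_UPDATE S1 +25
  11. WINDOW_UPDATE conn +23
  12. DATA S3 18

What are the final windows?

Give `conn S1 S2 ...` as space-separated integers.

Answer: 65 79 28 9

Derivation:
Op 1: conn=28 S1=47 S2=28 S3=47 blocked=[]
Op 2: conn=55 S1=47 S2=28 S3=47 blocked=[]
Op 3: conn=42 S1=47 S2=28 S3=34 blocked=[]
Op 4: conn=32 S1=47 S2=28 S3=24 blocked=[]
Op 5: conn=32 S1=47 S2=28 S3=42 blocked=[]
Op 6: conn=32 S1=54 S2=28 S3=42 blocked=[]
Op 7: conn=17 S1=54 S2=28 S3=27 blocked=[]
Op 8: conn=33 S1=54 S2=28 S3=27 blocked=[]
Op 9: conn=60 S1=54 S2=28 S3=27 blocked=[]
Op 10: conn=60 S1=79 S2=28 S3=27 blocked=[]
Op 11: conn=83 S1=79 S2=28 S3=27 blocked=[]
Op 12: conn=65 S1=79 S2=28 S3=9 blocked=[]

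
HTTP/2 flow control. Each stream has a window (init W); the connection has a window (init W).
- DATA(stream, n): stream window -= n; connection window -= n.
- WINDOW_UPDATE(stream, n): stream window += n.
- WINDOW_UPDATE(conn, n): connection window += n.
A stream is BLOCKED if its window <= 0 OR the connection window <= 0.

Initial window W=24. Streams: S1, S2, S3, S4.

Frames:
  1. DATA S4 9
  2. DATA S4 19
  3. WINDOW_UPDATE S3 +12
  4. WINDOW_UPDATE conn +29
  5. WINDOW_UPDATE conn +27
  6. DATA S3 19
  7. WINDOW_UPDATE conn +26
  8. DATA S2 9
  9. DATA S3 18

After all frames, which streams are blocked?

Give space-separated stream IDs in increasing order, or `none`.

Answer: S3 S4

Derivation:
Op 1: conn=15 S1=24 S2=24 S3=24 S4=15 blocked=[]
Op 2: conn=-4 S1=24 S2=24 S3=24 S4=-4 blocked=[1, 2, 3, 4]
Op 3: conn=-4 S1=24 S2=24 S3=36 S4=-4 blocked=[1, 2, 3, 4]
Op 4: conn=25 S1=24 S2=24 S3=36 S4=-4 blocked=[4]
Op 5: conn=52 S1=24 S2=24 S3=36 S4=-4 blocked=[4]
Op 6: conn=33 S1=24 S2=24 S3=17 S4=-4 blocked=[4]
Op 7: conn=59 S1=24 S2=24 S3=17 S4=-4 blocked=[4]
Op 8: conn=50 S1=24 S2=15 S3=17 S4=-4 blocked=[4]
Op 9: conn=32 S1=24 S2=15 S3=-1 S4=-4 blocked=[3, 4]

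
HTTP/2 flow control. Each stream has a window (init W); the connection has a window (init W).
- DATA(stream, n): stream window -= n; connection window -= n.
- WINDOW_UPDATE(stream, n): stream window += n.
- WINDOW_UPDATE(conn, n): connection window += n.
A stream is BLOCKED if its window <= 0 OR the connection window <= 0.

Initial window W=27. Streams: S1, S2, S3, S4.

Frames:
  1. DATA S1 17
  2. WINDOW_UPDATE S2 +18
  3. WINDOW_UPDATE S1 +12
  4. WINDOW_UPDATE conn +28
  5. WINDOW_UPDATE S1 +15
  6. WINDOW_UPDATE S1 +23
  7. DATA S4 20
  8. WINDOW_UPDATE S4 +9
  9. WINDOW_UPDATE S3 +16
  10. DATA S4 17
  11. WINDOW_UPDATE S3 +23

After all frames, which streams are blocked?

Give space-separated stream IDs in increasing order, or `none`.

Op 1: conn=10 S1=10 S2=27 S3=27 S4=27 blocked=[]
Op 2: conn=10 S1=10 S2=45 S3=27 S4=27 blocked=[]
Op 3: conn=10 S1=22 S2=45 S3=27 S4=27 blocked=[]
Op 4: conn=38 S1=22 S2=45 S3=27 S4=27 blocked=[]
Op 5: conn=38 S1=37 S2=45 S3=27 S4=27 blocked=[]
Op 6: conn=38 S1=60 S2=45 S3=27 S4=27 blocked=[]
Op 7: conn=18 S1=60 S2=45 S3=27 S4=7 blocked=[]
Op 8: conn=18 S1=60 S2=45 S3=27 S4=16 blocked=[]
Op 9: conn=18 S1=60 S2=45 S3=43 S4=16 blocked=[]
Op 10: conn=1 S1=60 S2=45 S3=43 S4=-1 blocked=[4]
Op 11: conn=1 S1=60 S2=45 S3=66 S4=-1 blocked=[4]

Answer: S4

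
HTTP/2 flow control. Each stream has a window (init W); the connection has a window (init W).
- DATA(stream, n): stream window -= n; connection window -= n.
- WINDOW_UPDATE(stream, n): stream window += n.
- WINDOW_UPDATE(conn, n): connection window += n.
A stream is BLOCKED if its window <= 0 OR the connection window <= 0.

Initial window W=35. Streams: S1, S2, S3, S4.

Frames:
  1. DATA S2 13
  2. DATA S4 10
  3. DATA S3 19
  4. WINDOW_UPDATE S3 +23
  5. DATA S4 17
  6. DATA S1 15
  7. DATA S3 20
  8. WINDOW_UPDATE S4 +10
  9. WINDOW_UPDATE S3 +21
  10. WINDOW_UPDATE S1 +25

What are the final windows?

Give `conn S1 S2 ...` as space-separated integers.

Answer: -59 45 22 40 18

Derivation:
Op 1: conn=22 S1=35 S2=22 S3=35 S4=35 blocked=[]
Op 2: conn=12 S1=35 S2=22 S3=35 S4=25 blocked=[]
Op 3: conn=-7 S1=35 S2=22 S3=16 S4=25 blocked=[1, 2, 3, 4]
Op 4: conn=-7 S1=35 S2=22 S3=39 S4=25 blocked=[1, 2, 3, 4]
Op 5: conn=-24 S1=35 S2=22 S3=39 S4=8 blocked=[1, 2, 3, 4]
Op 6: conn=-39 S1=20 S2=22 S3=39 S4=8 blocked=[1, 2, 3, 4]
Op 7: conn=-59 S1=20 S2=22 S3=19 S4=8 blocked=[1, 2, 3, 4]
Op 8: conn=-59 S1=20 S2=22 S3=19 S4=18 blocked=[1, 2, 3, 4]
Op 9: conn=-59 S1=20 S2=22 S3=40 S4=18 blocked=[1, 2, 3, 4]
Op 10: conn=-59 S1=45 S2=22 S3=40 S4=18 blocked=[1, 2, 3, 4]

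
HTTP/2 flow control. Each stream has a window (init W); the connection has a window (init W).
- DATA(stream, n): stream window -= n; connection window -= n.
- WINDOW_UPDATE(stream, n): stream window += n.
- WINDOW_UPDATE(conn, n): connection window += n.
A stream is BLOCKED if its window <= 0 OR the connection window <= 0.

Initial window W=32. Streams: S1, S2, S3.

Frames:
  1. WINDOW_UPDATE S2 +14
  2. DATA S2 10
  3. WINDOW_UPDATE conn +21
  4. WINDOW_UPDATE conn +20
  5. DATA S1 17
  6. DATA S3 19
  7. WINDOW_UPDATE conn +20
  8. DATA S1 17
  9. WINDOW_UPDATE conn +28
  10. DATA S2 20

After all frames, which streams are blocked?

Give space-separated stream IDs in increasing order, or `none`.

Answer: S1

Derivation:
Op 1: conn=32 S1=32 S2=46 S3=32 blocked=[]
Op 2: conn=22 S1=32 S2=36 S3=32 blocked=[]
Op 3: conn=43 S1=32 S2=36 S3=32 blocked=[]
Op 4: conn=63 S1=32 S2=36 S3=32 blocked=[]
Op 5: conn=46 S1=15 S2=36 S3=32 blocked=[]
Op 6: conn=27 S1=15 S2=36 S3=13 blocked=[]
Op 7: conn=47 S1=15 S2=36 S3=13 blocked=[]
Op 8: conn=30 S1=-2 S2=36 S3=13 blocked=[1]
Op 9: conn=58 S1=-2 S2=36 S3=13 blocked=[1]
Op 10: conn=38 S1=-2 S2=16 S3=13 blocked=[1]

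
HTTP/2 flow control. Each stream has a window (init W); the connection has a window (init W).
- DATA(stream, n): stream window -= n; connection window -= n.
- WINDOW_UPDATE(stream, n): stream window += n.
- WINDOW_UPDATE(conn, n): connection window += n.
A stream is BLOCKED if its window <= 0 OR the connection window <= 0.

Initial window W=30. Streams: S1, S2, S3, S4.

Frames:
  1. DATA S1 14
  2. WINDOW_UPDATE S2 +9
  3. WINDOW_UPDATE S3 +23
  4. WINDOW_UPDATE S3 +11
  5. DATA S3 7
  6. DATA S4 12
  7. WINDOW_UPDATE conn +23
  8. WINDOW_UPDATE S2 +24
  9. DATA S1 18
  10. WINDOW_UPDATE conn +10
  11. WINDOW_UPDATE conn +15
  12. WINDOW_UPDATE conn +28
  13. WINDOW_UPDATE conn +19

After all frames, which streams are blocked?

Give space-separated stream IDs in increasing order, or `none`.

Op 1: conn=16 S1=16 S2=30 S3=30 S4=30 blocked=[]
Op 2: conn=16 S1=16 S2=39 S3=30 S4=30 blocked=[]
Op 3: conn=16 S1=16 S2=39 S3=53 S4=30 blocked=[]
Op 4: conn=16 S1=16 S2=39 S3=64 S4=30 blocked=[]
Op 5: conn=9 S1=16 S2=39 S3=57 S4=30 blocked=[]
Op 6: conn=-3 S1=16 S2=39 S3=57 S4=18 blocked=[1, 2, 3, 4]
Op 7: conn=20 S1=16 S2=39 S3=57 S4=18 blocked=[]
Op 8: conn=20 S1=16 S2=63 S3=57 S4=18 blocked=[]
Op 9: conn=2 S1=-2 S2=63 S3=57 S4=18 blocked=[1]
Op 10: conn=12 S1=-2 S2=63 S3=57 S4=18 blocked=[1]
Op 11: conn=27 S1=-2 S2=63 S3=57 S4=18 blocked=[1]
Op 12: conn=55 S1=-2 S2=63 S3=57 S4=18 blocked=[1]
Op 13: conn=74 S1=-2 S2=63 S3=57 S4=18 blocked=[1]

Answer: S1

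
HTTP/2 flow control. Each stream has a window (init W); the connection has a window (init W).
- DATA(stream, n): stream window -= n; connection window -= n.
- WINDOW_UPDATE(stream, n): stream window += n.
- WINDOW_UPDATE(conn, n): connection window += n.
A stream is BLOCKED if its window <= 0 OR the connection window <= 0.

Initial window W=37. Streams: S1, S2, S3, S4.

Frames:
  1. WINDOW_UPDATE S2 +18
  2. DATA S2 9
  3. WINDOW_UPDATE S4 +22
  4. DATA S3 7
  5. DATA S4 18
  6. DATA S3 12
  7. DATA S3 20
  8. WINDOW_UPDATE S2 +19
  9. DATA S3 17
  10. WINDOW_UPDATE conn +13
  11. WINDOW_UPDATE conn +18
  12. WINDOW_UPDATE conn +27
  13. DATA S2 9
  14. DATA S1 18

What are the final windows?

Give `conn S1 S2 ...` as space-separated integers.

Answer: -15 19 56 -19 41

Derivation:
Op 1: conn=37 S1=37 S2=55 S3=37 S4=37 blocked=[]
Op 2: conn=28 S1=37 S2=46 S3=37 S4=37 blocked=[]
Op 3: conn=28 S1=37 S2=46 S3=37 S4=59 blocked=[]
Op 4: conn=21 S1=37 S2=46 S3=30 S4=59 blocked=[]
Op 5: conn=3 S1=37 S2=46 S3=30 S4=41 blocked=[]
Op 6: conn=-9 S1=37 S2=46 S3=18 S4=41 blocked=[1, 2, 3, 4]
Op 7: conn=-29 S1=37 S2=46 S3=-2 S4=41 blocked=[1, 2, 3, 4]
Op 8: conn=-29 S1=37 S2=65 S3=-2 S4=41 blocked=[1, 2, 3, 4]
Op 9: conn=-46 S1=37 S2=65 S3=-19 S4=41 blocked=[1, 2, 3, 4]
Op 10: conn=-33 S1=37 S2=65 S3=-19 S4=41 blocked=[1, 2, 3, 4]
Op 11: conn=-15 S1=37 S2=65 S3=-19 S4=41 blocked=[1, 2, 3, 4]
Op 12: conn=12 S1=37 S2=65 S3=-19 S4=41 blocked=[3]
Op 13: conn=3 S1=37 S2=56 S3=-19 S4=41 blocked=[3]
Op 14: conn=-15 S1=19 S2=56 S3=-19 S4=41 blocked=[1, 2, 3, 4]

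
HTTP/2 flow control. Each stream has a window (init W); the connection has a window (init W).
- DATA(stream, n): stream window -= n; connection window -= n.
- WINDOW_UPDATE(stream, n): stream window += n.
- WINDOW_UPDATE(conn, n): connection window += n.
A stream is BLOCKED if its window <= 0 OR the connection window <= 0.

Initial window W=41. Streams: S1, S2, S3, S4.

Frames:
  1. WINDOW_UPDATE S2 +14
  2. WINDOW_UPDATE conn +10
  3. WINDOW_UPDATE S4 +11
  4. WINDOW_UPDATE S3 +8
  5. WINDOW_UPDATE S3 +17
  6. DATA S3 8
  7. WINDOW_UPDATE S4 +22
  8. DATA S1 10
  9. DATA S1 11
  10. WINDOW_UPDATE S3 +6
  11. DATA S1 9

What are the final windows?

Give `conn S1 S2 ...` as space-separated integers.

Op 1: conn=41 S1=41 S2=55 S3=41 S4=41 blocked=[]
Op 2: conn=51 S1=41 S2=55 S3=41 S4=41 blocked=[]
Op 3: conn=51 S1=41 S2=55 S3=41 S4=52 blocked=[]
Op 4: conn=51 S1=41 S2=55 S3=49 S4=52 blocked=[]
Op 5: conn=51 S1=41 S2=55 S3=66 S4=52 blocked=[]
Op 6: conn=43 S1=41 S2=55 S3=58 S4=52 blocked=[]
Op 7: conn=43 S1=41 S2=55 S3=58 S4=74 blocked=[]
Op 8: conn=33 S1=31 S2=55 S3=58 S4=74 blocked=[]
Op 9: conn=22 S1=20 S2=55 S3=58 S4=74 blocked=[]
Op 10: conn=22 S1=20 S2=55 S3=64 S4=74 blocked=[]
Op 11: conn=13 S1=11 S2=55 S3=64 S4=74 blocked=[]

Answer: 13 11 55 64 74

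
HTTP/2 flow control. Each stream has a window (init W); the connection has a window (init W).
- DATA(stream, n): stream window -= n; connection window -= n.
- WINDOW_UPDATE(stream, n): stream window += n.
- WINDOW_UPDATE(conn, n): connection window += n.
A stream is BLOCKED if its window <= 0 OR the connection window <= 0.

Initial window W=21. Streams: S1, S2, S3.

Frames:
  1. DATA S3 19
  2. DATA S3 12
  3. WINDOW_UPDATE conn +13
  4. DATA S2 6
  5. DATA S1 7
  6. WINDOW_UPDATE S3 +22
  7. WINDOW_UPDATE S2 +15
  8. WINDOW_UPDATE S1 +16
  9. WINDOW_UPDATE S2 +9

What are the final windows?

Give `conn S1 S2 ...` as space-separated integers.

Answer: -10 30 39 12

Derivation:
Op 1: conn=2 S1=21 S2=21 S3=2 blocked=[]
Op 2: conn=-10 S1=21 S2=21 S3=-10 blocked=[1, 2, 3]
Op 3: conn=3 S1=21 S2=21 S3=-10 blocked=[3]
Op 4: conn=-3 S1=21 S2=15 S3=-10 blocked=[1, 2, 3]
Op 5: conn=-10 S1=14 S2=15 S3=-10 blocked=[1, 2, 3]
Op 6: conn=-10 S1=14 S2=15 S3=12 blocked=[1, 2, 3]
Op 7: conn=-10 S1=14 S2=30 S3=12 blocked=[1, 2, 3]
Op 8: conn=-10 S1=30 S2=30 S3=12 blocked=[1, 2, 3]
Op 9: conn=-10 S1=30 S2=39 S3=12 blocked=[1, 2, 3]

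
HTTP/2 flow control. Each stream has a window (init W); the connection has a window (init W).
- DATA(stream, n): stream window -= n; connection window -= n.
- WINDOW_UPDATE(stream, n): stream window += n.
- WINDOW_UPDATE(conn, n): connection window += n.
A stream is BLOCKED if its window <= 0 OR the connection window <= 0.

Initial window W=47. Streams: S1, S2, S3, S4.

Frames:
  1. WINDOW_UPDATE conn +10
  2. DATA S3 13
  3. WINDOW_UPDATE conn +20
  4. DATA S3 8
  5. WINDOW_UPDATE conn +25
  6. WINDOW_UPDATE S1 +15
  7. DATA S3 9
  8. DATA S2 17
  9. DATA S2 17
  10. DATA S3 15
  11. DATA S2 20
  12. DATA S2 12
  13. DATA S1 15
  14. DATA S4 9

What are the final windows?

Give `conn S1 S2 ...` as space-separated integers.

Answer: -33 47 -19 2 38

Derivation:
Op 1: conn=57 S1=47 S2=47 S3=47 S4=47 blocked=[]
Op 2: conn=44 S1=47 S2=47 S3=34 S4=47 blocked=[]
Op 3: conn=64 S1=47 S2=47 S3=34 S4=47 blocked=[]
Op 4: conn=56 S1=47 S2=47 S3=26 S4=47 blocked=[]
Op 5: conn=81 S1=47 S2=47 S3=26 S4=47 blocked=[]
Op 6: conn=81 S1=62 S2=47 S3=26 S4=47 blocked=[]
Op 7: conn=72 S1=62 S2=47 S3=17 S4=47 blocked=[]
Op 8: conn=55 S1=62 S2=30 S3=17 S4=47 blocked=[]
Op 9: conn=38 S1=62 S2=13 S3=17 S4=47 blocked=[]
Op 10: conn=23 S1=62 S2=13 S3=2 S4=47 blocked=[]
Op 11: conn=3 S1=62 S2=-7 S3=2 S4=47 blocked=[2]
Op 12: conn=-9 S1=62 S2=-19 S3=2 S4=47 blocked=[1, 2, 3, 4]
Op 13: conn=-24 S1=47 S2=-19 S3=2 S4=47 blocked=[1, 2, 3, 4]
Op 14: conn=-33 S1=47 S2=-19 S3=2 S4=38 blocked=[1, 2, 3, 4]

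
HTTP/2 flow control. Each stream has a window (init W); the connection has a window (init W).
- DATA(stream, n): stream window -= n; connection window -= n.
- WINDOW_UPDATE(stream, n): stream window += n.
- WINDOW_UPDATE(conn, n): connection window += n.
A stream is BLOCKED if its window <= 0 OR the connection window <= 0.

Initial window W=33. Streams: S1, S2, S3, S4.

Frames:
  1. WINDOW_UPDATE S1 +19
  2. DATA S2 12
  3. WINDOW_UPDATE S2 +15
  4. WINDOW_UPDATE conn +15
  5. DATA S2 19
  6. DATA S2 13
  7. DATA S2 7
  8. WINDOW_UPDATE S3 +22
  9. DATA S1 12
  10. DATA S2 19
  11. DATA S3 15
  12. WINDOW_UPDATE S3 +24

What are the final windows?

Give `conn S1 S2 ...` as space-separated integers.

Op 1: conn=33 S1=52 S2=33 S3=33 S4=33 blocked=[]
Op 2: conn=21 S1=52 S2=21 S3=33 S4=33 blocked=[]
Op 3: conn=21 S1=52 S2=36 S3=33 S4=33 blocked=[]
Op 4: conn=36 S1=52 S2=36 S3=33 S4=33 blocked=[]
Op 5: conn=17 S1=52 S2=17 S3=33 S4=33 blocked=[]
Op 6: conn=4 S1=52 S2=4 S3=33 S4=33 blocked=[]
Op 7: conn=-3 S1=52 S2=-3 S3=33 S4=33 blocked=[1, 2, 3, 4]
Op 8: conn=-3 S1=52 S2=-3 S3=55 S4=33 blocked=[1, 2, 3, 4]
Op 9: conn=-15 S1=40 S2=-3 S3=55 S4=33 blocked=[1, 2, 3, 4]
Op 10: conn=-34 S1=40 S2=-22 S3=55 S4=33 blocked=[1, 2, 3, 4]
Op 11: conn=-49 S1=40 S2=-22 S3=40 S4=33 blocked=[1, 2, 3, 4]
Op 12: conn=-49 S1=40 S2=-22 S3=64 S4=33 blocked=[1, 2, 3, 4]

Answer: -49 40 -22 64 33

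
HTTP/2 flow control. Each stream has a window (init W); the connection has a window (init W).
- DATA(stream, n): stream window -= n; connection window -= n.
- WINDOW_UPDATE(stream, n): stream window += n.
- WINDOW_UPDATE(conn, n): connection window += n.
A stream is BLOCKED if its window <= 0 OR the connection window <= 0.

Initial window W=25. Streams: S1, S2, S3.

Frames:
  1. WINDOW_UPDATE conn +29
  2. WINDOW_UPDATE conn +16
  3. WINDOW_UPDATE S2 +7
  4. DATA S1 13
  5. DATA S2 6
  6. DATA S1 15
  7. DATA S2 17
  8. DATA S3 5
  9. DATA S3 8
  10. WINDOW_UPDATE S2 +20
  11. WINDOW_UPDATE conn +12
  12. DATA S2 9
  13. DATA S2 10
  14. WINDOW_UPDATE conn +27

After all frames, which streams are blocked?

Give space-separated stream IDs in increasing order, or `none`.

Op 1: conn=54 S1=25 S2=25 S3=25 blocked=[]
Op 2: conn=70 S1=25 S2=25 S3=25 blocked=[]
Op 3: conn=70 S1=25 S2=32 S3=25 blocked=[]
Op 4: conn=57 S1=12 S2=32 S3=25 blocked=[]
Op 5: conn=51 S1=12 S2=26 S3=25 blocked=[]
Op 6: conn=36 S1=-3 S2=26 S3=25 blocked=[1]
Op 7: conn=19 S1=-3 S2=9 S3=25 blocked=[1]
Op 8: conn=14 S1=-3 S2=9 S3=20 blocked=[1]
Op 9: conn=6 S1=-3 S2=9 S3=12 blocked=[1]
Op 10: conn=6 S1=-3 S2=29 S3=12 blocked=[1]
Op 11: conn=18 S1=-3 S2=29 S3=12 blocked=[1]
Op 12: conn=9 S1=-3 S2=20 S3=12 blocked=[1]
Op 13: conn=-1 S1=-3 S2=10 S3=12 blocked=[1, 2, 3]
Op 14: conn=26 S1=-3 S2=10 S3=12 blocked=[1]

Answer: S1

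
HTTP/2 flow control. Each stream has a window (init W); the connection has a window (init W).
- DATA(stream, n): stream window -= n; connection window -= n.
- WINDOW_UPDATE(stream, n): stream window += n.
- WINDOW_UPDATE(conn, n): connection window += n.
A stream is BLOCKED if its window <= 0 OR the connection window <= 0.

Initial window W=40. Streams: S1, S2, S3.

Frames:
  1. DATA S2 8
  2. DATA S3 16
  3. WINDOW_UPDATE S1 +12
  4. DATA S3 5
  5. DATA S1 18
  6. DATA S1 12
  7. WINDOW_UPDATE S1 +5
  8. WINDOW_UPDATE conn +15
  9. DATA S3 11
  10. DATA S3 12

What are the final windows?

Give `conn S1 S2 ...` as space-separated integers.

Answer: -27 27 32 -4

Derivation:
Op 1: conn=32 S1=40 S2=32 S3=40 blocked=[]
Op 2: conn=16 S1=40 S2=32 S3=24 blocked=[]
Op 3: conn=16 S1=52 S2=32 S3=24 blocked=[]
Op 4: conn=11 S1=52 S2=32 S3=19 blocked=[]
Op 5: conn=-7 S1=34 S2=32 S3=19 blocked=[1, 2, 3]
Op 6: conn=-19 S1=22 S2=32 S3=19 blocked=[1, 2, 3]
Op 7: conn=-19 S1=27 S2=32 S3=19 blocked=[1, 2, 3]
Op 8: conn=-4 S1=27 S2=32 S3=19 blocked=[1, 2, 3]
Op 9: conn=-15 S1=27 S2=32 S3=8 blocked=[1, 2, 3]
Op 10: conn=-27 S1=27 S2=32 S3=-4 blocked=[1, 2, 3]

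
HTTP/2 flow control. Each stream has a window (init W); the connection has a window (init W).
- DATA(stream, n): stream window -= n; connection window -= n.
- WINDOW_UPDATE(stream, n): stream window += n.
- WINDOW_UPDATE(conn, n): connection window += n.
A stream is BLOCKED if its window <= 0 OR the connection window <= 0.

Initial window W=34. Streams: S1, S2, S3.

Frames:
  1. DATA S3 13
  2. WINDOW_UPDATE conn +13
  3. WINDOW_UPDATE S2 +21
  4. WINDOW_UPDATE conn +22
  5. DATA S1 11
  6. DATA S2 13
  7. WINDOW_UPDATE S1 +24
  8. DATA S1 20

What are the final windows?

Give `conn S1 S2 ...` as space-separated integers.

Op 1: conn=21 S1=34 S2=34 S3=21 blocked=[]
Op 2: conn=34 S1=34 S2=34 S3=21 blocked=[]
Op 3: conn=34 S1=34 S2=55 S3=21 blocked=[]
Op 4: conn=56 S1=34 S2=55 S3=21 blocked=[]
Op 5: conn=45 S1=23 S2=55 S3=21 blocked=[]
Op 6: conn=32 S1=23 S2=42 S3=21 blocked=[]
Op 7: conn=32 S1=47 S2=42 S3=21 blocked=[]
Op 8: conn=12 S1=27 S2=42 S3=21 blocked=[]

Answer: 12 27 42 21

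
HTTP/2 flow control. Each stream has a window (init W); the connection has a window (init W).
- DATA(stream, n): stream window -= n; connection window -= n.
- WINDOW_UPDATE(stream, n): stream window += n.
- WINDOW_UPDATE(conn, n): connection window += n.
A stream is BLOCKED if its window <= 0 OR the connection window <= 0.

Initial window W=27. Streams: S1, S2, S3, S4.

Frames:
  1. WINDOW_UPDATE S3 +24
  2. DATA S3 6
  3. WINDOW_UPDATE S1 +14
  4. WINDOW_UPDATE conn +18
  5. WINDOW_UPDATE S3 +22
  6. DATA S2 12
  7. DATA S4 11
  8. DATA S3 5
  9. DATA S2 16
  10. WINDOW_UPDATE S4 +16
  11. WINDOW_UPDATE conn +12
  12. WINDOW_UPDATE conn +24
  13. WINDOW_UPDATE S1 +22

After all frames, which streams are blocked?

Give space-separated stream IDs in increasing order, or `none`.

Op 1: conn=27 S1=27 S2=27 S3=51 S4=27 blocked=[]
Op 2: conn=21 S1=27 S2=27 S3=45 S4=27 blocked=[]
Op 3: conn=21 S1=41 S2=27 S3=45 S4=27 blocked=[]
Op 4: conn=39 S1=41 S2=27 S3=45 S4=27 blocked=[]
Op 5: conn=39 S1=41 S2=27 S3=67 S4=27 blocked=[]
Op 6: conn=27 S1=41 S2=15 S3=67 S4=27 blocked=[]
Op 7: conn=16 S1=41 S2=15 S3=67 S4=16 blocked=[]
Op 8: conn=11 S1=41 S2=15 S3=62 S4=16 blocked=[]
Op 9: conn=-5 S1=41 S2=-1 S3=62 S4=16 blocked=[1, 2, 3, 4]
Op 10: conn=-5 S1=41 S2=-1 S3=62 S4=32 blocked=[1, 2, 3, 4]
Op 11: conn=7 S1=41 S2=-1 S3=62 S4=32 blocked=[2]
Op 12: conn=31 S1=41 S2=-1 S3=62 S4=32 blocked=[2]
Op 13: conn=31 S1=63 S2=-1 S3=62 S4=32 blocked=[2]

Answer: S2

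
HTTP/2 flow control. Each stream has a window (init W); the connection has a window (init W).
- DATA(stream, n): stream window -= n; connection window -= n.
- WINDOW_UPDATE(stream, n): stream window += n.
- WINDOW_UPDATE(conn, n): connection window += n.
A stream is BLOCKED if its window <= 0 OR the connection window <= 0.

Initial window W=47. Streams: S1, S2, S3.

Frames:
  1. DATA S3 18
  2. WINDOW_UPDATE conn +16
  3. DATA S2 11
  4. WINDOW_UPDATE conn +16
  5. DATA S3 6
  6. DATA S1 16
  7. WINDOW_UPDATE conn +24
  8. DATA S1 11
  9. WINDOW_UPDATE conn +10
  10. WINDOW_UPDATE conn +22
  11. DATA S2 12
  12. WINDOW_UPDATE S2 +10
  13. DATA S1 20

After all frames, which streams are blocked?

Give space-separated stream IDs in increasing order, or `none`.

Answer: S1

Derivation:
Op 1: conn=29 S1=47 S2=47 S3=29 blocked=[]
Op 2: conn=45 S1=47 S2=47 S3=29 blocked=[]
Op 3: conn=34 S1=47 S2=36 S3=29 blocked=[]
Op 4: conn=50 S1=47 S2=36 S3=29 blocked=[]
Op 5: conn=44 S1=47 S2=36 S3=23 blocked=[]
Op 6: conn=28 S1=31 S2=36 S3=23 blocked=[]
Op 7: conn=52 S1=31 S2=36 S3=23 blocked=[]
Op 8: conn=41 S1=20 S2=36 S3=23 blocked=[]
Op 9: conn=51 S1=20 S2=36 S3=23 blocked=[]
Op 10: conn=73 S1=20 S2=36 S3=23 blocked=[]
Op 11: conn=61 S1=20 S2=24 S3=23 blocked=[]
Op 12: conn=61 S1=20 S2=34 S3=23 blocked=[]
Op 13: conn=41 S1=0 S2=34 S3=23 blocked=[1]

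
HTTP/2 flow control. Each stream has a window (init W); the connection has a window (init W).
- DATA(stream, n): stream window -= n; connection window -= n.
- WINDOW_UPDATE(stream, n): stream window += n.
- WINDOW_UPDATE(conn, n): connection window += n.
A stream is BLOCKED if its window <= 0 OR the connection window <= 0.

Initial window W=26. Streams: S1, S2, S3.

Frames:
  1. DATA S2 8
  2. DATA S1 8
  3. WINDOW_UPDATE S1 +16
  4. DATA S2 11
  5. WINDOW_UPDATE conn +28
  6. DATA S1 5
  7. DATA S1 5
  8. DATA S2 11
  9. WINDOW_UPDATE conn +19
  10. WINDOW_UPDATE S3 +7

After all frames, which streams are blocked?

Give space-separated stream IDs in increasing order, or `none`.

Op 1: conn=18 S1=26 S2=18 S3=26 blocked=[]
Op 2: conn=10 S1=18 S2=18 S3=26 blocked=[]
Op 3: conn=10 S1=34 S2=18 S3=26 blocked=[]
Op 4: conn=-1 S1=34 S2=7 S3=26 blocked=[1, 2, 3]
Op 5: conn=27 S1=34 S2=7 S3=26 blocked=[]
Op 6: conn=22 S1=29 S2=7 S3=26 blocked=[]
Op 7: conn=17 S1=24 S2=7 S3=26 blocked=[]
Op 8: conn=6 S1=24 S2=-4 S3=26 blocked=[2]
Op 9: conn=25 S1=24 S2=-4 S3=26 blocked=[2]
Op 10: conn=25 S1=24 S2=-4 S3=33 blocked=[2]

Answer: S2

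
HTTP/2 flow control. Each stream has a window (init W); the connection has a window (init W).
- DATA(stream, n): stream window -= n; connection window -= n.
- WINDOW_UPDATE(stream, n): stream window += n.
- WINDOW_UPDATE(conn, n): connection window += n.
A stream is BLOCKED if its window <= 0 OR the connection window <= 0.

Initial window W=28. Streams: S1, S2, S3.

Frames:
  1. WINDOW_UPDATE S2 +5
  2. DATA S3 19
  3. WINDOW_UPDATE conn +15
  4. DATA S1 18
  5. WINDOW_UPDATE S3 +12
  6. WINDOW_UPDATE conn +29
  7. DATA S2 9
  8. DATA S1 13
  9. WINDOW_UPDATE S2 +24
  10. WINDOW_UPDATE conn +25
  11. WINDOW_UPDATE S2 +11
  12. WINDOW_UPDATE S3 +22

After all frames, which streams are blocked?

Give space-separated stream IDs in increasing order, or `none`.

Op 1: conn=28 S1=28 S2=33 S3=28 blocked=[]
Op 2: conn=9 S1=28 S2=33 S3=9 blocked=[]
Op 3: conn=24 S1=28 S2=33 S3=9 blocked=[]
Op 4: conn=6 S1=10 S2=33 S3=9 blocked=[]
Op 5: conn=6 S1=10 S2=33 S3=21 blocked=[]
Op 6: conn=35 S1=10 S2=33 S3=21 blocked=[]
Op 7: conn=26 S1=10 S2=24 S3=21 blocked=[]
Op 8: conn=13 S1=-3 S2=24 S3=21 blocked=[1]
Op 9: conn=13 S1=-3 S2=48 S3=21 blocked=[1]
Op 10: conn=38 S1=-3 S2=48 S3=21 blocked=[1]
Op 11: conn=38 S1=-3 S2=59 S3=21 blocked=[1]
Op 12: conn=38 S1=-3 S2=59 S3=43 blocked=[1]

Answer: S1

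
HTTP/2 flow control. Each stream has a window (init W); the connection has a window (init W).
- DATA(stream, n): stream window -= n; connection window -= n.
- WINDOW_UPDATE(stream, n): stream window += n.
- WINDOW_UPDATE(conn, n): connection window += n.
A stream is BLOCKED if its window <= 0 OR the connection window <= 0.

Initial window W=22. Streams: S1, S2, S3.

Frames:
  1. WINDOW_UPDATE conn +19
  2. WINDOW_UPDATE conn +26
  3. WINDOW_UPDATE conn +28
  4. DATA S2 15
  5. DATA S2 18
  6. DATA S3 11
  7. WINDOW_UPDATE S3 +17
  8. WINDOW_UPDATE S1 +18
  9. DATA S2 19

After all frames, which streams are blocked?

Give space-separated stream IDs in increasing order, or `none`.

Answer: S2

Derivation:
Op 1: conn=41 S1=22 S2=22 S3=22 blocked=[]
Op 2: conn=67 S1=22 S2=22 S3=22 blocked=[]
Op 3: conn=95 S1=22 S2=22 S3=22 blocked=[]
Op 4: conn=80 S1=22 S2=7 S3=22 blocked=[]
Op 5: conn=62 S1=22 S2=-11 S3=22 blocked=[2]
Op 6: conn=51 S1=22 S2=-11 S3=11 blocked=[2]
Op 7: conn=51 S1=22 S2=-11 S3=28 blocked=[2]
Op 8: conn=51 S1=40 S2=-11 S3=28 blocked=[2]
Op 9: conn=32 S1=40 S2=-30 S3=28 blocked=[2]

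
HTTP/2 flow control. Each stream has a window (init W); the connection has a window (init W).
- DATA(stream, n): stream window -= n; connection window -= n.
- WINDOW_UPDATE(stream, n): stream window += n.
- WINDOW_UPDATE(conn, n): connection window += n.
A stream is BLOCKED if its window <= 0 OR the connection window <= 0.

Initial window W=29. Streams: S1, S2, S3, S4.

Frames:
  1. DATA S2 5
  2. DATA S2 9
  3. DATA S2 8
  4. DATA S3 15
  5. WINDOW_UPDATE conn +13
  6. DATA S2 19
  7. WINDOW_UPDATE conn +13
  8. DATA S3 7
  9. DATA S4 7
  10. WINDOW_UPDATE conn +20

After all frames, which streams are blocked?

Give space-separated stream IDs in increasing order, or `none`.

Op 1: conn=24 S1=29 S2=24 S3=29 S4=29 blocked=[]
Op 2: conn=15 S1=29 S2=15 S3=29 S4=29 blocked=[]
Op 3: conn=7 S1=29 S2=7 S3=29 S4=29 blocked=[]
Op 4: conn=-8 S1=29 S2=7 S3=14 S4=29 blocked=[1, 2, 3, 4]
Op 5: conn=5 S1=29 S2=7 S3=14 S4=29 blocked=[]
Op 6: conn=-14 S1=29 S2=-12 S3=14 S4=29 blocked=[1, 2, 3, 4]
Op 7: conn=-1 S1=29 S2=-12 S3=14 S4=29 blocked=[1, 2, 3, 4]
Op 8: conn=-8 S1=29 S2=-12 S3=7 S4=29 blocked=[1, 2, 3, 4]
Op 9: conn=-15 S1=29 S2=-12 S3=7 S4=22 blocked=[1, 2, 3, 4]
Op 10: conn=5 S1=29 S2=-12 S3=7 S4=22 blocked=[2]

Answer: S2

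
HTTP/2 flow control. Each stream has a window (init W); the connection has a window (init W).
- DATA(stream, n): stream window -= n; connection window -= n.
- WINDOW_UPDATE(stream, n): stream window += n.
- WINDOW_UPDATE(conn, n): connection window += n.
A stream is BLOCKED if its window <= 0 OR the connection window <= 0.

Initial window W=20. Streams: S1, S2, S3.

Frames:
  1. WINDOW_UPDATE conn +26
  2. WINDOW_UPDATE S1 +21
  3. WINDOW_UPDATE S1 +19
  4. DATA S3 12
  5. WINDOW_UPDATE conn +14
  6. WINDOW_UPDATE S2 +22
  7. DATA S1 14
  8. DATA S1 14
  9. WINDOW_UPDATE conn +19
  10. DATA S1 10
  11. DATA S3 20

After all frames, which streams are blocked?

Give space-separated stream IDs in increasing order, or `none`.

Answer: S3

Derivation:
Op 1: conn=46 S1=20 S2=20 S3=20 blocked=[]
Op 2: conn=46 S1=41 S2=20 S3=20 blocked=[]
Op 3: conn=46 S1=60 S2=20 S3=20 blocked=[]
Op 4: conn=34 S1=60 S2=20 S3=8 blocked=[]
Op 5: conn=48 S1=60 S2=20 S3=8 blocked=[]
Op 6: conn=48 S1=60 S2=42 S3=8 blocked=[]
Op 7: conn=34 S1=46 S2=42 S3=8 blocked=[]
Op 8: conn=20 S1=32 S2=42 S3=8 blocked=[]
Op 9: conn=39 S1=32 S2=42 S3=8 blocked=[]
Op 10: conn=29 S1=22 S2=42 S3=8 blocked=[]
Op 11: conn=9 S1=22 S2=42 S3=-12 blocked=[3]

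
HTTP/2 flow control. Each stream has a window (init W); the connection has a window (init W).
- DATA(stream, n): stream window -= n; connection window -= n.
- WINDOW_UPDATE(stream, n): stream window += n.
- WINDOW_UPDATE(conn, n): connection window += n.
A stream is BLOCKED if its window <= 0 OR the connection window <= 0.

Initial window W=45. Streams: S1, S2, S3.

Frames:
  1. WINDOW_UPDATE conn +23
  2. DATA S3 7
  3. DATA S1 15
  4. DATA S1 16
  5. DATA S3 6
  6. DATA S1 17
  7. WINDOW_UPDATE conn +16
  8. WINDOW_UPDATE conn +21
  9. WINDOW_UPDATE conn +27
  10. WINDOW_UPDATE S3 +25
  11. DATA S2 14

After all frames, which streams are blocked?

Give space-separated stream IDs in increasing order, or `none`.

Answer: S1

Derivation:
Op 1: conn=68 S1=45 S2=45 S3=45 blocked=[]
Op 2: conn=61 S1=45 S2=45 S3=38 blocked=[]
Op 3: conn=46 S1=30 S2=45 S3=38 blocked=[]
Op 4: conn=30 S1=14 S2=45 S3=38 blocked=[]
Op 5: conn=24 S1=14 S2=45 S3=32 blocked=[]
Op 6: conn=7 S1=-3 S2=45 S3=32 blocked=[1]
Op 7: conn=23 S1=-3 S2=45 S3=32 blocked=[1]
Op 8: conn=44 S1=-3 S2=45 S3=32 blocked=[1]
Op 9: conn=71 S1=-3 S2=45 S3=32 blocked=[1]
Op 10: conn=71 S1=-3 S2=45 S3=57 blocked=[1]
Op 11: conn=57 S1=-3 S2=31 S3=57 blocked=[1]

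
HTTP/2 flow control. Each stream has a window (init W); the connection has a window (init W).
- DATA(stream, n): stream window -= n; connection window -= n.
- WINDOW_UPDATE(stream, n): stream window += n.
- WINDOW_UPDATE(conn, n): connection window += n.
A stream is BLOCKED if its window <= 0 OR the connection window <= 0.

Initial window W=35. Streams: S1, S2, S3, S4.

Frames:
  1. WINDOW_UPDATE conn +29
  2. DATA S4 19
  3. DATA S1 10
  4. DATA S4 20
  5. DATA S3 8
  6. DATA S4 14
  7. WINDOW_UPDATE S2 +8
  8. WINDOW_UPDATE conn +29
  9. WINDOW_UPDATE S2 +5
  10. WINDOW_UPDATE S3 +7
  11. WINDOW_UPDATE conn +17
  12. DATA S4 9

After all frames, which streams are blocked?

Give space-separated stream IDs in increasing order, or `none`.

Op 1: conn=64 S1=35 S2=35 S3=35 S4=35 blocked=[]
Op 2: conn=45 S1=35 S2=35 S3=35 S4=16 blocked=[]
Op 3: conn=35 S1=25 S2=35 S3=35 S4=16 blocked=[]
Op 4: conn=15 S1=25 S2=35 S3=35 S4=-4 blocked=[4]
Op 5: conn=7 S1=25 S2=35 S3=27 S4=-4 blocked=[4]
Op 6: conn=-7 S1=25 S2=35 S3=27 S4=-18 blocked=[1, 2, 3, 4]
Op 7: conn=-7 S1=25 S2=43 S3=27 S4=-18 blocked=[1, 2, 3, 4]
Op 8: conn=22 S1=25 S2=43 S3=27 S4=-18 blocked=[4]
Op 9: conn=22 S1=25 S2=48 S3=27 S4=-18 blocked=[4]
Op 10: conn=22 S1=25 S2=48 S3=34 S4=-18 blocked=[4]
Op 11: conn=39 S1=25 S2=48 S3=34 S4=-18 blocked=[4]
Op 12: conn=30 S1=25 S2=48 S3=34 S4=-27 blocked=[4]

Answer: S4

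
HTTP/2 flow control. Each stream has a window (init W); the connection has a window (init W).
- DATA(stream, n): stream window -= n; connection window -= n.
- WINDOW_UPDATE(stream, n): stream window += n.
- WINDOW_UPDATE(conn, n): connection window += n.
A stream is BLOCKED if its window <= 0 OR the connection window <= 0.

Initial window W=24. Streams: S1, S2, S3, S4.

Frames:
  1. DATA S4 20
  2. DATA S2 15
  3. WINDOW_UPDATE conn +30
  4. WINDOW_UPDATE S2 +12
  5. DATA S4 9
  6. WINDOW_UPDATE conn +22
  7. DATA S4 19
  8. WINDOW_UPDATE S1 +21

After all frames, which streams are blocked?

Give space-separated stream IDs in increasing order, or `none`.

Op 1: conn=4 S1=24 S2=24 S3=24 S4=4 blocked=[]
Op 2: conn=-11 S1=24 S2=9 S3=24 S4=4 blocked=[1, 2, 3, 4]
Op 3: conn=19 S1=24 S2=9 S3=24 S4=4 blocked=[]
Op 4: conn=19 S1=24 S2=21 S3=24 S4=4 blocked=[]
Op 5: conn=10 S1=24 S2=21 S3=24 S4=-5 blocked=[4]
Op 6: conn=32 S1=24 S2=21 S3=24 S4=-5 blocked=[4]
Op 7: conn=13 S1=24 S2=21 S3=24 S4=-24 blocked=[4]
Op 8: conn=13 S1=45 S2=21 S3=24 S4=-24 blocked=[4]

Answer: S4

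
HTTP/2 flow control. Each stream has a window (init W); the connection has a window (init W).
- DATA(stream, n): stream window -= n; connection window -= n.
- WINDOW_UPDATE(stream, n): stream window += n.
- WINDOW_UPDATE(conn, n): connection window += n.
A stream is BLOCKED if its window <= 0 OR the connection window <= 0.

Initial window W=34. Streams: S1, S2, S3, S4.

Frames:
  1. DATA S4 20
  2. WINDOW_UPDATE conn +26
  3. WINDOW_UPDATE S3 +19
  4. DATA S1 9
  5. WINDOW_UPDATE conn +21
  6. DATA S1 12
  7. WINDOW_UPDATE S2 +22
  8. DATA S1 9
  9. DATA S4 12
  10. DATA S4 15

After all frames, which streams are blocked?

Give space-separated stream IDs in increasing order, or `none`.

Answer: S4

Derivation:
Op 1: conn=14 S1=34 S2=34 S3=34 S4=14 blocked=[]
Op 2: conn=40 S1=34 S2=34 S3=34 S4=14 blocked=[]
Op 3: conn=40 S1=34 S2=34 S3=53 S4=14 blocked=[]
Op 4: conn=31 S1=25 S2=34 S3=53 S4=14 blocked=[]
Op 5: conn=52 S1=25 S2=34 S3=53 S4=14 blocked=[]
Op 6: conn=40 S1=13 S2=34 S3=53 S4=14 blocked=[]
Op 7: conn=40 S1=13 S2=56 S3=53 S4=14 blocked=[]
Op 8: conn=31 S1=4 S2=56 S3=53 S4=14 blocked=[]
Op 9: conn=19 S1=4 S2=56 S3=53 S4=2 blocked=[]
Op 10: conn=4 S1=4 S2=56 S3=53 S4=-13 blocked=[4]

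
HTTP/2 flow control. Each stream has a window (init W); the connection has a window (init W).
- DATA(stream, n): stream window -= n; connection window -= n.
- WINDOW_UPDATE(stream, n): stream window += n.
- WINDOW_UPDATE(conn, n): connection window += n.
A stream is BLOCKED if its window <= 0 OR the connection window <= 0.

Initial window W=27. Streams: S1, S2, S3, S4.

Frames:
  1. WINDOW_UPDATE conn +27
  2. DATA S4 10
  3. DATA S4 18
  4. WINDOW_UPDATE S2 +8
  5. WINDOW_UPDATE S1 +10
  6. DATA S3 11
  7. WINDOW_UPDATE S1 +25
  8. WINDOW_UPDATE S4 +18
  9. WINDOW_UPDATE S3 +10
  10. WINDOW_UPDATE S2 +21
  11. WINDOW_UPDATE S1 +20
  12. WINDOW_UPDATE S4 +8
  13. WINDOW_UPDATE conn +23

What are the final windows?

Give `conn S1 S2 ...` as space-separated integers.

Answer: 38 82 56 26 25

Derivation:
Op 1: conn=54 S1=27 S2=27 S3=27 S4=27 blocked=[]
Op 2: conn=44 S1=27 S2=27 S3=27 S4=17 blocked=[]
Op 3: conn=26 S1=27 S2=27 S3=27 S4=-1 blocked=[4]
Op 4: conn=26 S1=27 S2=35 S3=27 S4=-1 blocked=[4]
Op 5: conn=26 S1=37 S2=35 S3=27 S4=-1 blocked=[4]
Op 6: conn=15 S1=37 S2=35 S3=16 S4=-1 blocked=[4]
Op 7: conn=15 S1=62 S2=35 S3=16 S4=-1 blocked=[4]
Op 8: conn=15 S1=62 S2=35 S3=16 S4=17 blocked=[]
Op 9: conn=15 S1=62 S2=35 S3=26 S4=17 blocked=[]
Op 10: conn=15 S1=62 S2=56 S3=26 S4=17 blocked=[]
Op 11: conn=15 S1=82 S2=56 S3=26 S4=17 blocked=[]
Op 12: conn=15 S1=82 S2=56 S3=26 S4=25 blocked=[]
Op 13: conn=38 S1=82 S2=56 S3=26 S4=25 blocked=[]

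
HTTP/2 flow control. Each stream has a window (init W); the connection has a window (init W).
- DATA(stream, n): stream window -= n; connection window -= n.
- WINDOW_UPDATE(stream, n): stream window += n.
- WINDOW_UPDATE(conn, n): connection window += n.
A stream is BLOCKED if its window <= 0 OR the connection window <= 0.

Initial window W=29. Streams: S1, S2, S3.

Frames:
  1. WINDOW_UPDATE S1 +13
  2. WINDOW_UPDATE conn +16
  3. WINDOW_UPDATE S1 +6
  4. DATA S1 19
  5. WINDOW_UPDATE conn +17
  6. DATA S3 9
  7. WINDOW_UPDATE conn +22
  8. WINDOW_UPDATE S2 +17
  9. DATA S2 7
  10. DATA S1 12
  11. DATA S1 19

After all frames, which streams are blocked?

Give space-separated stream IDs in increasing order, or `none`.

Answer: S1

Derivation:
Op 1: conn=29 S1=42 S2=29 S3=29 blocked=[]
Op 2: conn=45 S1=42 S2=29 S3=29 blocked=[]
Op 3: conn=45 S1=48 S2=29 S3=29 blocked=[]
Op 4: conn=26 S1=29 S2=29 S3=29 blocked=[]
Op 5: conn=43 S1=29 S2=29 S3=29 blocked=[]
Op 6: conn=34 S1=29 S2=29 S3=20 blocked=[]
Op 7: conn=56 S1=29 S2=29 S3=20 blocked=[]
Op 8: conn=56 S1=29 S2=46 S3=20 blocked=[]
Op 9: conn=49 S1=29 S2=39 S3=20 blocked=[]
Op 10: conn=37 S1=17 S2=39 S3=20 blocked=[]
Op 11: conn=18 S1=-2 S2=39 S3=20 blocked=[1]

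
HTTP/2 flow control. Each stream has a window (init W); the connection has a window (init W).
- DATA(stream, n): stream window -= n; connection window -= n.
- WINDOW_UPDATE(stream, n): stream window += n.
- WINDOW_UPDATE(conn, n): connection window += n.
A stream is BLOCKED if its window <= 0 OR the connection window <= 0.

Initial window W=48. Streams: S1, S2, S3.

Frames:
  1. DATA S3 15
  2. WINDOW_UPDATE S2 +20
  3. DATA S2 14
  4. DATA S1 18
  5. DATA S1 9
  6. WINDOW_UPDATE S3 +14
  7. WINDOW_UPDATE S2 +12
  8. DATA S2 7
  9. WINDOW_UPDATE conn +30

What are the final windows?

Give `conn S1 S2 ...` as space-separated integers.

Op 1: conn=33 S1=48 S2=48 S3=33 blocked=[]
Op 2: conn=33 S1=48 S2=68 S3=33 blocked=[]
Op 3: conn=19 S1=48 S2=54 S3=33 blocked=[]
Op 4: conn=1 S1=30 S2=54 S3=33 blocked=[]
Op 5: conn=-8 S1=21 S2=54 S3=33 blocked=[1, 2, 3]
Op 6: conn=-8 S1=21 S2=54 S3=47 blocked=[1, 2, 3]
Op 7: conn=-8 S1=21 S2=66 S3=47 blocked=[1, 2, 3]
Op 8: conn=-15 S1=21 S2=59 S3=47 blocked=[1, 2, 3]
Op 9: conn=15 S1=21 S2=59 S3=47 blocked=[]

Answer: 15 21 59 47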